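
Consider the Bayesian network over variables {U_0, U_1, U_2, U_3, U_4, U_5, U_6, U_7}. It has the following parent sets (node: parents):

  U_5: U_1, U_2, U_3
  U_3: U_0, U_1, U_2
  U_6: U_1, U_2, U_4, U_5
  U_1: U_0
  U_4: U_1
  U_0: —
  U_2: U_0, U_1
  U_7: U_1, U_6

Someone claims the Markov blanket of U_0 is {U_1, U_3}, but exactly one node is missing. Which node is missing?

U_2

Recall MB(v) = parents ∪ children ∪ spouses, where spouses are the other parents of v's children.
U_0's parents: none.
Children of U_0: U_1, U_2, U_3.
Co-parents of U_0 (other parents of its children):
  U_1: —
  U_2: U_1
  U_3: U_1, U_2
MB(U_0) = {U_1, U_2, U_3}.
Comparing with the claimed set, U_2 is missing.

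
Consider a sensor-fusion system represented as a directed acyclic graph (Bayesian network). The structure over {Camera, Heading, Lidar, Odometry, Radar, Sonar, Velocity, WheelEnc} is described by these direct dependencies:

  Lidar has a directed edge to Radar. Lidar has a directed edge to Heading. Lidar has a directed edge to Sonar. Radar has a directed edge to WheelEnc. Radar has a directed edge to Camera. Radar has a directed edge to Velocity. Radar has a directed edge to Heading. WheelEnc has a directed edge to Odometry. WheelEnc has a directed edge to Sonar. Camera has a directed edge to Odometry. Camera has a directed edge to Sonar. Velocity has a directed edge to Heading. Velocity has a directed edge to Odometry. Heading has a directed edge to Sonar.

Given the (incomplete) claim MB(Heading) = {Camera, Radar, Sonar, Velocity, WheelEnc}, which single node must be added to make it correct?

Lidar

The Markov blanket of a node is its parents, its children, and the other parents of its children.
Heading's children: Sonar.
Heading's parents: Lidar, Radar, Velocity.
For each child, the remaining parents (spouses of Heading):
  Sonar: Camera, Lidar, WheelEnc
MB(Heading) = {Camera, Lidar, Radar, Sonar, Velocity, WheelEnc}.
Comparing with the claimed set, Lidar is missing.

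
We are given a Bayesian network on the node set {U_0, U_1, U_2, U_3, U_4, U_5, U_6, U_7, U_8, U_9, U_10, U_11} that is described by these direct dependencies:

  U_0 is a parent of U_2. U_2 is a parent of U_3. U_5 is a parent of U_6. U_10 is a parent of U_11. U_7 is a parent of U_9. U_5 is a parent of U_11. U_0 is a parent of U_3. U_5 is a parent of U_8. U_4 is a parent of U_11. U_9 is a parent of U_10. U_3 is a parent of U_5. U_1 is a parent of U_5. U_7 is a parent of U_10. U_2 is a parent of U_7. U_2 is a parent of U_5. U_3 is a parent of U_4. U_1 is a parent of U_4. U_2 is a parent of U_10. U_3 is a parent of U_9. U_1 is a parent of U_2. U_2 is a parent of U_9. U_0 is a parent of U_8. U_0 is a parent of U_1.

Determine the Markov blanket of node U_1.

Pa(U_1) = {U_0}.
U_1 has children U_2, U_4, U_5.
Other parents of U_1's children:
  U_2's other parent is U_0.
  U_4's other parent is U_3.
  U_5's other parents are U_2, U_3.
Union: {U_0} ∪ {U_2, U_4, U_5} ∪ {U_0, U_2, U_3} = {U_0, U_2, U_3, U_4, U_5}.

{U_0, U_2, U_3, U_4, U_5}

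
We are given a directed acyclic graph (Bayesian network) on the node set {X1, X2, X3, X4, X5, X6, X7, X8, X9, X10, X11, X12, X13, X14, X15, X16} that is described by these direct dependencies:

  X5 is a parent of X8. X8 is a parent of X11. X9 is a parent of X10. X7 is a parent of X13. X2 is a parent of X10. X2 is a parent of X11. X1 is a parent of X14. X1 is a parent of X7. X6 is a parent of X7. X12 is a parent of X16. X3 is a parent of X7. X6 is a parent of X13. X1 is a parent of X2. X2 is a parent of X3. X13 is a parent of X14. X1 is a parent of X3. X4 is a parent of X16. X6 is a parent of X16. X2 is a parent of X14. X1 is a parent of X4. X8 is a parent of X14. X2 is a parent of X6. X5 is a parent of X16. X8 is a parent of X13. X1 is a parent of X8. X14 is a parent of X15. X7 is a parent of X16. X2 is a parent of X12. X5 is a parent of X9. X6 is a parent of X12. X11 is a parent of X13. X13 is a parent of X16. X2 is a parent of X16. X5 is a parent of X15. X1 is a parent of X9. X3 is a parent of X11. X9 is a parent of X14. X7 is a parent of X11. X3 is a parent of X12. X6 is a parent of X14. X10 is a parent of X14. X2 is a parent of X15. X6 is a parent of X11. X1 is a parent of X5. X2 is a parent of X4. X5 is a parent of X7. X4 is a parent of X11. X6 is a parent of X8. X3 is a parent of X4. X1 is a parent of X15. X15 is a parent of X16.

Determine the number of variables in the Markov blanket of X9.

8

Recall MB(v) = parents ∪ children ∪ spouses, where spouses are the other parents of v's children.
X9's children: X10, X14.
X9's parents: X1, X5.
Other parents of X9's children:
  X10 also has parent X2.
  X14 also has parents X1, X2, X6, X8, X10, X13.
MB(X9) = {X1, X2, X5, X6, X8, X10, X13, X14}, which has 8 nodes.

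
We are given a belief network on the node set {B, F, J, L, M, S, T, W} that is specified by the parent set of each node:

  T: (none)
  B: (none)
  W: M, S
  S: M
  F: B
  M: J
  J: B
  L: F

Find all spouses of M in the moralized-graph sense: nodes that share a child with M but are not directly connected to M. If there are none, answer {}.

{}

Children of M: S, W.
  S: —
  W: S
Excluding nodes already adjacent to M (J, S, W), the co-parent-only contribution is {}.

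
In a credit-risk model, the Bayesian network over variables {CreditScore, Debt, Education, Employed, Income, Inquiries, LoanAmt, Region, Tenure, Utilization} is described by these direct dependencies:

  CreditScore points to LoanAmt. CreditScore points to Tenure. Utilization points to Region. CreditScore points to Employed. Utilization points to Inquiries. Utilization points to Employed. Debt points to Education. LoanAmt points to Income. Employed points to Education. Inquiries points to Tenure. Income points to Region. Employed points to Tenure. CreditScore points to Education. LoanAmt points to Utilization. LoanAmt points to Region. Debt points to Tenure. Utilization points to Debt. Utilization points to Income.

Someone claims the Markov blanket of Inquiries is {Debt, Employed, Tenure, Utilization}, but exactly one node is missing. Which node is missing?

Parents of Inquiries: Utilization.
Ch(Inquiries) = {Tenure}.
Parents of each child, excluding Inquiries:
  Tenure: CreditScore, Debt, Employed
MB(Inquiries) = {CreditScore, Debt, Employed, Tenure, Utilization}.
Comparing with the claimed set, CreditScore is missing.

CreditScore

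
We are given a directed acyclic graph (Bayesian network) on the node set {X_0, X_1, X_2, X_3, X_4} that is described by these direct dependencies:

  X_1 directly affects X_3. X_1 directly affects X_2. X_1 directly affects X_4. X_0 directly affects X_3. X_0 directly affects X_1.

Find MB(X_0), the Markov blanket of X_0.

Parents of X_0: none.
Children of X_0: X_1, X_3.
Co-parents of X_0 (other parents of its children):
  X_1 has no other parent.
  X_3's other parent is X_1.
Taking the union gives {X_1, X_3}.

{X_1, X_3}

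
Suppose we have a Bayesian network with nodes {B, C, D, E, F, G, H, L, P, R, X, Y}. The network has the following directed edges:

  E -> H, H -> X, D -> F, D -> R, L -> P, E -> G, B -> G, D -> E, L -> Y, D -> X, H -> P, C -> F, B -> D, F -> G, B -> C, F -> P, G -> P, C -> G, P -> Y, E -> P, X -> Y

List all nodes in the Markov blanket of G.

{B, C, E, F, H, L, P}

By definition, MB(G) is built from G's parents, G's children, and the co-parents of G.
G's parents: B, C, E, F.
Children of G: P.
Parents of each child, excluding G:
  P's other parents are E, F, H, L.
Taking the union gives {B, C, E, F, H, L, P}.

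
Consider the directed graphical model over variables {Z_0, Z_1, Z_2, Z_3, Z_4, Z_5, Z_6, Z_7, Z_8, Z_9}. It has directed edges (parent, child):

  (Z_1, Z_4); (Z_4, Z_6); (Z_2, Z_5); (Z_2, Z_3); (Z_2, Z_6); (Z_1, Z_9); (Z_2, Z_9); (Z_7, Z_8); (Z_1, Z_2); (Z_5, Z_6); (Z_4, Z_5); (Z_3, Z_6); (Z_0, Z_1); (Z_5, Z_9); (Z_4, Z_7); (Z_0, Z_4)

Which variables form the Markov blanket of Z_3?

{Z_2, Z_4, Z_5, Z_6}

Recall MB(v) = parents ∪ children ∪ spouses, where spouses are the other parents of v's children.
Z_3 has parent Z_2.
Ch(Z_3) = {Z_6}.
Parents of each child, excluding Z_3:
  Z_6: Z_2, Z_4, Z_5
MB(Z_3) = {Z_2, Z_4, Z_5, Z_6}.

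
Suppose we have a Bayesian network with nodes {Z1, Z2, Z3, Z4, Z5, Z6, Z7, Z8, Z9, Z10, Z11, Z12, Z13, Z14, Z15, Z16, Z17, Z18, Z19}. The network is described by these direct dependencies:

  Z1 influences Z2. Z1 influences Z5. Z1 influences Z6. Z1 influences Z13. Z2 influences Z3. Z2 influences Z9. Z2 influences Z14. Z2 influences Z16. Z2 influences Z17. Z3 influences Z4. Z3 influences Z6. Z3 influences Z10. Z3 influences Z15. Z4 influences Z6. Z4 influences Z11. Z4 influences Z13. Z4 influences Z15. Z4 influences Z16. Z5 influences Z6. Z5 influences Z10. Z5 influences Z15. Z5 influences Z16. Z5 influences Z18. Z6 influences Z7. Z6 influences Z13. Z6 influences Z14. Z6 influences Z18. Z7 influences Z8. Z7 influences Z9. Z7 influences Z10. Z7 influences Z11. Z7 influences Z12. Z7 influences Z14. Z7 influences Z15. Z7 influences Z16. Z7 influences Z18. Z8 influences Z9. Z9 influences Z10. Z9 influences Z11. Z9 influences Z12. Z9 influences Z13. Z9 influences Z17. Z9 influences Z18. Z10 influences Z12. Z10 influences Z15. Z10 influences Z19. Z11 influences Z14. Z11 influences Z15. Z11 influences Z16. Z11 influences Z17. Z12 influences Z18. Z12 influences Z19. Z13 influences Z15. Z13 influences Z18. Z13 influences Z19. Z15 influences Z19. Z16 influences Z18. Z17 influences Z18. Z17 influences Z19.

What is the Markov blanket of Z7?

Z7 has parent Z6.
Z7 has children Z8, Z9, Z10, Z11, Z12, Z14, Z15, Z16, Z18.
Parents of each child, excluding Z7:
  Z8: no additional parents.
  parents(Z9) \ {Z7} = {Z2, Z8}.
  parents(Z10) \ {Z7} = {Z3, Z5, Z9}.
  parents(Z11) \ {Z7} = {Z4, Z9}.
  Z12 also has parents Z9, Z10.
  Z14 also has parents Z2, Z6, Z11.
  Z15's other parents are Z3, Z4, Z5, Z10, Z11, Z13.
  Z16's other parents are Z2, Z4, Z5, Z11.
  Z18's other parents are Z5, Z6, Z9, Z12, Z13, Z16, Z17.
Union: {Z6} ∪ {Z8, Z9, Z10, Z11, Z12, Z14, Z15, Z16, Z18} ∪ {Z2, Z3, Z4, Z5, Z6, Z8, Z9, Z10, Z11, Z12, Z13, Z16, Z17} = {Z2, Z3, Z4, Z5, Z6, Z8, Z9, Z10, Z11, Z12, Z13, Z14, Z15, Z16, Z17, Z18}.

{Z2, Z3, Z4, Z5, Z6, Z8, Z9, Z10, Z11, Z12, Z13, Z14, Z15, Z16, Z17, Z18}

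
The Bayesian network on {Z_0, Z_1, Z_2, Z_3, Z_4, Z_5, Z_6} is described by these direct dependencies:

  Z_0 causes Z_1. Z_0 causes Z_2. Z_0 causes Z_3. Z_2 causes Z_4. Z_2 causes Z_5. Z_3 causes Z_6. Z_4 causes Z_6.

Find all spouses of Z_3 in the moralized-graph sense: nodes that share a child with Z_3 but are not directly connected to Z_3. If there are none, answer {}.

Children of Z_3: Z_6.
  Z_6: Z_4
Excluding nodes already adjacent to Z_3 (Z_0, Z_6), the co-parent-only contribution is {Z_4}.

{Z_4}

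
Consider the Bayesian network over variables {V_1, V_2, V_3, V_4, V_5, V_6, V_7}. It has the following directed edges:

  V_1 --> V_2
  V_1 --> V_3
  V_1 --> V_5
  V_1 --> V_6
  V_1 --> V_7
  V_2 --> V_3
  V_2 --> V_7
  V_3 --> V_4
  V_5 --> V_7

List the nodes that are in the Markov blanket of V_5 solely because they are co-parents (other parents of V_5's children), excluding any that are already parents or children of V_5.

Children of V_5: V_7.
  V_7: V_1, V_2
Excluding nodes already adjacent to V_5 (V_1, V_7), the co-parent-only contribution is {V_2}.

{V_2}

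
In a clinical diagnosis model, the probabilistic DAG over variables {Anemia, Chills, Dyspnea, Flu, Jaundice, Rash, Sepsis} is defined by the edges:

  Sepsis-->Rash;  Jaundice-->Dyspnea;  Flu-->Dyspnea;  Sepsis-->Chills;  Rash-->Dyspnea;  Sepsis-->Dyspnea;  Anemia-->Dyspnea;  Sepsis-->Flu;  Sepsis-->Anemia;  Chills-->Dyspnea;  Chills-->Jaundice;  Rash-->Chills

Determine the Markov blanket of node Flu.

A node's Markov blanket = Pa ∪ Ch ∪ (parents of Ch other than the node itself).
Flu's parents: Sepsis.
Flu has child Dyspnea.
For each child, the remaining parents (spouses of Flu):
  Dyspnea's other parents are Anemia, Chills, Jaundice, Rash, Sepsis.
MB(Flu) = {Anemia, Chills, Dyspnea, Jaundice, Rash, Sepsis}.

{Anemia, Chills, Dyspnea, Jaundice, Rash, Sepsis}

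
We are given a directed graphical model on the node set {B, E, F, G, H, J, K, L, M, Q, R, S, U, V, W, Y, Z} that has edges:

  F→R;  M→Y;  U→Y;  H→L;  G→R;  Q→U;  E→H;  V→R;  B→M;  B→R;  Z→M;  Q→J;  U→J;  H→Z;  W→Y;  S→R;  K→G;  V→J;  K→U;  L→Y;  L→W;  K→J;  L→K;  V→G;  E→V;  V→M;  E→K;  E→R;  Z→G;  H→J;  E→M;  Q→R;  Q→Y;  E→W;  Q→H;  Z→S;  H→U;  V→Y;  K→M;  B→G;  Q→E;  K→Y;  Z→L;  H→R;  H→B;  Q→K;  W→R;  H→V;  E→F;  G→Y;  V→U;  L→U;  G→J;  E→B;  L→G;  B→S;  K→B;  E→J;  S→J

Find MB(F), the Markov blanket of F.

By definition, MB(F) is built from F's parents, F's children, and the co-parents of F.
Pa(F) = {E}.
F has child R.
Other parents of F's children:
  R's other parents are B, E, G, H, Q, S, V, W.
MB(F) = {B, E, G, H, Q, R, S, V, W}.

{B, E, G, H, Q, R, S, V, W}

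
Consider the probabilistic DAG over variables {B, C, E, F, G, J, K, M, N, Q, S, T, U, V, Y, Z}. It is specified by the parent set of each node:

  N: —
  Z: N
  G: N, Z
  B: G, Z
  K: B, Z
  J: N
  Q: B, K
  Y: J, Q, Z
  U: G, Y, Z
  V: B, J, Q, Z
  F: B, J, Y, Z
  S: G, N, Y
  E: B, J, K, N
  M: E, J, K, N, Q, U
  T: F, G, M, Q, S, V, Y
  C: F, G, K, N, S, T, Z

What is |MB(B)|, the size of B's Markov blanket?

B has children E, F, K, Q, V.
Pa(B) = {G, Z}.
Other parents of B's children:
  K also has parent Z.
  parents(Q) \ {B} = {K}.
  V also has parents J, Q, Z.
  parents(F) \ {B} = {J, Y, Z}.
  E's other parents are J, K, N.
MB(B) = {E, F, G, J, K, N, Q, V, Y, Z}, which has 10 nodes.

10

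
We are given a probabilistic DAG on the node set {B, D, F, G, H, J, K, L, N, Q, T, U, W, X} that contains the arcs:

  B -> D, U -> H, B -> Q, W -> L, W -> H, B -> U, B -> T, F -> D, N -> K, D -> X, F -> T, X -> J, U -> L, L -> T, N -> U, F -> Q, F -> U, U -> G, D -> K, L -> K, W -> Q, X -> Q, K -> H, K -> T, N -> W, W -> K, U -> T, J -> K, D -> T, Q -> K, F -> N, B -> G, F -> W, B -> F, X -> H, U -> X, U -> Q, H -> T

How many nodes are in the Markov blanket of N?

9

By definition, MB(N) is built from N's parents, N's children, and the co-parents of N.
N's parents: F.
N's children: K, U, W.
Parents of each child, excluding N:
  parents(W) \ {N} = {F}.
  parents(U) \ {N} = {B, F}.
  K's other parents are D, J, L, Q, W.
MB(N) = {B, D, F, J, K, L, Q, U, W}, which has 9 nodes.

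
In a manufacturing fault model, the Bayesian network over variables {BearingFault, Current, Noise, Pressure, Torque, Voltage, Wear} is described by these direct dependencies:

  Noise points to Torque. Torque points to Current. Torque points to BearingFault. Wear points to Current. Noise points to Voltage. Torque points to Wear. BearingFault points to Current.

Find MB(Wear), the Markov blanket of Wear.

Children of Wear: Current.
Parents of Wear: Torque.
Parents of each child, excluding Wear:
  Current: BearingFault, Torque
Union: {Torque} ∪ {Current} ∪ {BearingFault, Torque} = {BearingFault, Current, Torque}.

{BearingFault, Current, Torque}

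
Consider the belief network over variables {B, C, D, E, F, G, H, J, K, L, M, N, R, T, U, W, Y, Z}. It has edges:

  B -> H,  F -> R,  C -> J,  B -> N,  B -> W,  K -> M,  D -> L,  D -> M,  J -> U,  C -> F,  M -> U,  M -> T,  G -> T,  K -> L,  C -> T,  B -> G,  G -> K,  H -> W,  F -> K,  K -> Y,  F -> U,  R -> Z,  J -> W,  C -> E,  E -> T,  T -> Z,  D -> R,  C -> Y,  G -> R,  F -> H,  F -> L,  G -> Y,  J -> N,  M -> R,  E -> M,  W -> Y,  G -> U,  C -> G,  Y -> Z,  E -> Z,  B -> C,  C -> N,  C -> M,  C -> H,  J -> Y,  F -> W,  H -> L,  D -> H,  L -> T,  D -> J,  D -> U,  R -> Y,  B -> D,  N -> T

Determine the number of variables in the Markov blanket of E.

11

E has parent C.
E has children M, T, Z.
Co-parents of E (other parents of its children):
  M's other parents are C, D, K.
  T also has parents C, G, L, M, N.
  Z's other parents are R, T, Y.
MB(E) = {C, D, G, K, L, M, N, R, T, Y, Z}, which has 11 nodes.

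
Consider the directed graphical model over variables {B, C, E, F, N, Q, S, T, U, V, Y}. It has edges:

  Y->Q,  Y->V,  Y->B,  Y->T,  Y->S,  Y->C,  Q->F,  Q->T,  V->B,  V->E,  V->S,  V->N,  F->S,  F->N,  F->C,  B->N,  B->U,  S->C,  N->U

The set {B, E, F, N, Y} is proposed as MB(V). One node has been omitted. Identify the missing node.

Pa(V) = {Y}.
V has children B, E, N, S.
For each child, the remaining parents (spouses of V):
  B also has parent Y.
  E has no other parent.
  S also has parents F, Y.
  N's other parents are B, F.
MB(V) = {B, E, F, N, S, Y}.
Comparing with the claimed set, S is missing.

S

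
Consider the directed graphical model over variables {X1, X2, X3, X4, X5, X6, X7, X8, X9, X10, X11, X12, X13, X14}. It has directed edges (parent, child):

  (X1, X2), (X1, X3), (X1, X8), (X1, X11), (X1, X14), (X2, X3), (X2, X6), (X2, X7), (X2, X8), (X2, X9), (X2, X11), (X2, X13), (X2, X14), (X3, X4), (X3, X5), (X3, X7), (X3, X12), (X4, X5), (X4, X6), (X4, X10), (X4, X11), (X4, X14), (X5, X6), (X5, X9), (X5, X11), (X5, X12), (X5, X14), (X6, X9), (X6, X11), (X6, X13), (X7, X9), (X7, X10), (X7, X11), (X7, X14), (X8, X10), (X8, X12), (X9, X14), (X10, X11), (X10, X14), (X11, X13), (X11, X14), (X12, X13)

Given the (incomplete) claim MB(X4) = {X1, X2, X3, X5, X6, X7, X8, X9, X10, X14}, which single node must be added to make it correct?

X11

The Markov blanket of a node is its parents, its children, and the other parents of its children.
Parents of X4: X3.
Children of X4: X5, X6, X10, X11, X14.
Parents of each child, excluding X4:
  parents(X5) \ {X4} = {X3}.
  parents(X6) \ {X4} = {X2, X5}.
  X10's other parents are X7, X8.
  parents(X11) \ {X4} = {X1, X2, X5, X6, X7, X10}.
  parents(X14) \ {X4} = {X1, X2, X5, X7, X9, X10, X11}.
MB(X4) = {X1, X2, X3, X5, X6, X7, X8, X9, X10, X11, X14}.
Comparing with the claimed set, X11 is missing.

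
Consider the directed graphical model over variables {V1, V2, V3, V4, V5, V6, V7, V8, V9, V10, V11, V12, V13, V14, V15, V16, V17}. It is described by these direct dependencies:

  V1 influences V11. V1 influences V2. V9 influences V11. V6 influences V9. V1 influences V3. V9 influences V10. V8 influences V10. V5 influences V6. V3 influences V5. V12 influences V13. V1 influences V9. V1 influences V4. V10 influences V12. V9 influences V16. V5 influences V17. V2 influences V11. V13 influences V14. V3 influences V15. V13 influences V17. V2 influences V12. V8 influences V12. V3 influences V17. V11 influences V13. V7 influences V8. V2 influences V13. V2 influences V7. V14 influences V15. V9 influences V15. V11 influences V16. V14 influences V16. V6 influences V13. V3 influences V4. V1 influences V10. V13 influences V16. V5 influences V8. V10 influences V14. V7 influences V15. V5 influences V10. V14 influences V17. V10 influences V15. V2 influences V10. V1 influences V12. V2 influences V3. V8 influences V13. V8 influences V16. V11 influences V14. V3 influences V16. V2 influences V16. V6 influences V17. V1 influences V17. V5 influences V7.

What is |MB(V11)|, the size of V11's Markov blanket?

Ch(V11) = {V13, V14, V16}.
Parents of V11: V1, V2, V9.
For each child, the remaining parents (spouses of V11):
  V13's other parents are V2, V6, V8, V12.
  V14's other parents are V10, V13.
  parents(V16) \ {V11} = {V2, V3, V8, V9, V13, V14}.
MB(V11) = {V1, V2, V3, V6, V8, V9, V10, V12, V13, V14, V16}, which has 11 nodes.

11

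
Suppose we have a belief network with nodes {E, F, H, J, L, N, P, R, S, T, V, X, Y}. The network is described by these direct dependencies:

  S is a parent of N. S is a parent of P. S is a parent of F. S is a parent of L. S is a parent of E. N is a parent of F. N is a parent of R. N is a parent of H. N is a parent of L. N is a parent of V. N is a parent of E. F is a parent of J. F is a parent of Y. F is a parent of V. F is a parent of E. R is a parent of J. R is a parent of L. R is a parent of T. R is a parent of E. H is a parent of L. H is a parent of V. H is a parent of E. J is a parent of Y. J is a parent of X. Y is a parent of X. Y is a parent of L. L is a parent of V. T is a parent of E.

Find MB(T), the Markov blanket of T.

A node's Markov blanket = Pa ∪ Ch ∪ (parents of Ch other than the node itself).
T has parent R.
T has child E.
Co-parents of T (other parents of its children):
  E also has parents F, H, N, R, S.
So the Markov blanket of T is {E, F, H, N, R, S}.

{E, F, H, N, R, S}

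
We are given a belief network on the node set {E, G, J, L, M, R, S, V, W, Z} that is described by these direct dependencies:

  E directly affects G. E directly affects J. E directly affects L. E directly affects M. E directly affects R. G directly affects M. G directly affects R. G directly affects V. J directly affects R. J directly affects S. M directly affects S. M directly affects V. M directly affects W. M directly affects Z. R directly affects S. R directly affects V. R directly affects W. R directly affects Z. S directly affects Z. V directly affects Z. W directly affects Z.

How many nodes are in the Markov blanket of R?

R's children: S, V, W, Z.
Parents of R: E, G, J.
Parents of each child, excluding R:
  S: J, M
  V: G, M
  W: M
  Z: M, S, V, W
MB(R) = {E, G, J, M, S, V, W, Z}, which has 8 nodes.

8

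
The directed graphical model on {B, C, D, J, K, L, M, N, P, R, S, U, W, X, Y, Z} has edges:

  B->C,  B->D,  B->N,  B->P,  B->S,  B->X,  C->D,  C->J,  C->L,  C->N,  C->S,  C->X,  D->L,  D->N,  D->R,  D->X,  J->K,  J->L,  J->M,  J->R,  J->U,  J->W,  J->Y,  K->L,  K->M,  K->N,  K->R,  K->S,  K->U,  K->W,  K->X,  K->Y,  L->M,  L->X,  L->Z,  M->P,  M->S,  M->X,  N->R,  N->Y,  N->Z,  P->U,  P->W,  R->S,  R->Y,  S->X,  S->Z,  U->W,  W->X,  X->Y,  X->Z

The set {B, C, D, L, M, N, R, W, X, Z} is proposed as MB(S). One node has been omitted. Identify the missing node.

K

By definition, MB(S) is built from S's parents, S's children, and the co-parents of S.
S has parents B, C, K, M, R.
Ch(S) = {X, Z}.
For each child, the remaining parents (spouses of S):
  X also has parents B, C, D, K, L, M, W.
  Z's other parents are L, N, X.
MB(S) = {B, C, D, K, L, M, N, R, W, X, Z}.
Comparing with the claimed set, K is missing.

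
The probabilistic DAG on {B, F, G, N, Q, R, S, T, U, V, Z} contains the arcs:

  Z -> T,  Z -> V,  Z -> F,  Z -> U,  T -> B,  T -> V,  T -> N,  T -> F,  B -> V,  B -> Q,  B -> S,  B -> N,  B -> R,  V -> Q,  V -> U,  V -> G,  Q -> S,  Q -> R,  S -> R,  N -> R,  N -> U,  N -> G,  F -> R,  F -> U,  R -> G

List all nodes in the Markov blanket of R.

Parents of R: B, F, N, Q, S.
Ch(R) = {G}.
For each child, the remaining parents (spouses of R):
  G's other parents are N, V.
Union: {B, F, N, Q, S} ∪ {G} ∪ {N, V} = {B, F, G, N, Q, S, V}.

{B, F, G, N, Q, S, V}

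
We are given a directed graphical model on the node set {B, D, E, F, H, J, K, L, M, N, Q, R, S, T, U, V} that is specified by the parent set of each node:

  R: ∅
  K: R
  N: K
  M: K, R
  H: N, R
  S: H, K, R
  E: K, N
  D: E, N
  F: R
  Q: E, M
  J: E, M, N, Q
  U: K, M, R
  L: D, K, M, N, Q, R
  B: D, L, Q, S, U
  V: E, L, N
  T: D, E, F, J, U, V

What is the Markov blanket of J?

{D, E, F, M, N, Q, T, U, V}

Children of J: T.
J's parents: E, M, N, Q.
Co-parents of J (other parents of its children):
  T: D, E, F, U, V
MB(J) = {D, E, F, M, N, Q, T, U, V}.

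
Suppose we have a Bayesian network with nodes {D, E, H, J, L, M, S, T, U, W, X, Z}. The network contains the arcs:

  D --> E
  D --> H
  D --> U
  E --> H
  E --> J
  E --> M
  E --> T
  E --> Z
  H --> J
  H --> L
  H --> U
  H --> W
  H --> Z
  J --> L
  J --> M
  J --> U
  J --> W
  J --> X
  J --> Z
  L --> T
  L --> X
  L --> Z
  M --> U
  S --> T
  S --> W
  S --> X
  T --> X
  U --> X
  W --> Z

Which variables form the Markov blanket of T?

{E, J, L, S, U, X}

Parents of T: E, L, S.
Ch(T) = {X}.
Co-parents of T (other parents of its children):
  X: J, L, S, U
So the Markov blanket of T is {E, J, L, S, U, X}.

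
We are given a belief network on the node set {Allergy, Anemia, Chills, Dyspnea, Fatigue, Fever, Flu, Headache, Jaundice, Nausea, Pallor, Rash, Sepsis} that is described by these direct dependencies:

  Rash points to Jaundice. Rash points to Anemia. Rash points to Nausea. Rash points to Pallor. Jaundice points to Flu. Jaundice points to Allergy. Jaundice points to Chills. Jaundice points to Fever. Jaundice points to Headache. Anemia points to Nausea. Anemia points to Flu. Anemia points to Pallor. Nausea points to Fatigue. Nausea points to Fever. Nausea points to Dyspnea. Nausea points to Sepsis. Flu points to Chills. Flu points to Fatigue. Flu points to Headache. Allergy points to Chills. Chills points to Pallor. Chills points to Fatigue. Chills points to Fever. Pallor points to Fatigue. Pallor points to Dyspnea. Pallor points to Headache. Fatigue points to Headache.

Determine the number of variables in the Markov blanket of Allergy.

Parents of Allergy: Jaundice.
Allergy's children: Chills.
Other parents of Allergy's children:
  Chills: Flu, Jaundice
MB(Allergy) = {Chills, Flu, Jaundice}, which has 3 nodes.

3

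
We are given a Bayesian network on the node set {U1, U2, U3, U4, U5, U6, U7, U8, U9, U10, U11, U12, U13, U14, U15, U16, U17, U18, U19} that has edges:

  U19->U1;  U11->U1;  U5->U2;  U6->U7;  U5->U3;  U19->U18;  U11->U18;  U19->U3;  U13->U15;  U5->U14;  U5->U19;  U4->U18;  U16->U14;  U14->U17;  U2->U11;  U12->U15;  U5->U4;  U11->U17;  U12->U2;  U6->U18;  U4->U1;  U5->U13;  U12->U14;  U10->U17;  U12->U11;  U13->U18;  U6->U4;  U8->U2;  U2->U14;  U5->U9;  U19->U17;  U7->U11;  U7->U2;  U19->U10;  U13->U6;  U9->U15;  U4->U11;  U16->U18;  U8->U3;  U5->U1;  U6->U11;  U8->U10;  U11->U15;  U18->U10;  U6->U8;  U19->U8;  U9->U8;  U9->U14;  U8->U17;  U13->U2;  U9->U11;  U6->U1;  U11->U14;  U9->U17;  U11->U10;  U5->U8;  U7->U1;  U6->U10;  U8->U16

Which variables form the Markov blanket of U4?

{U1, U2, U5, U6, U7, U9, U11, U12, U13, U16, U18, U19}

U4 has parents U5, U6.
Children of U4: U1, U11, U18.
For each child, the remaining parents (spouses of U4):
  U11 also has parents U2, U6, U7, U9, U12.
  U18 also has parents U6, U11, U13, U16, U19.
  U1's other parents are U5, U6, U7, U11, U19.
Taking the union gives {U1, U2, U5, U6, U7, U9, U11, U12, U13, U16, U18, U19}.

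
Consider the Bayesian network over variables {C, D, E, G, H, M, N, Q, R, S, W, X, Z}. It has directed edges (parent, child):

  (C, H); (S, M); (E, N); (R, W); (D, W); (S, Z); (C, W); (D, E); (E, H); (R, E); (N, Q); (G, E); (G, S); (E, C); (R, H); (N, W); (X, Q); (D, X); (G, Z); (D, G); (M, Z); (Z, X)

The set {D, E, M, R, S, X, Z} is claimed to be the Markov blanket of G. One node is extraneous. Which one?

X

Pa(G) = {D}.
Ch(G) = {E, S, Z}.
Other parents of G's children:
  S has no other parent.
  E's other parents are D, R.
  Z's other parents are M, S.
MB(G) = {D, E, M, R, S, Z}.
X is neither a parent, child, nor co-parent of G, so it does not belong.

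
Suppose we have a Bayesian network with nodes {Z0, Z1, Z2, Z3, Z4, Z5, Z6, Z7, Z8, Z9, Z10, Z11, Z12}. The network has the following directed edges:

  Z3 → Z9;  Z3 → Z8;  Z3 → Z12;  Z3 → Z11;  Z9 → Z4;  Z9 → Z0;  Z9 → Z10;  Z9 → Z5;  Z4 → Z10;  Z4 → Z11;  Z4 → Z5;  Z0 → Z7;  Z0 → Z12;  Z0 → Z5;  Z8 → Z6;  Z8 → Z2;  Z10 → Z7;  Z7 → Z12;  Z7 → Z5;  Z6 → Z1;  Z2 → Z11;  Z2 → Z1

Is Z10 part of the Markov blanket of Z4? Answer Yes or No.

Z10 is a child of Z4.
So Z10 ∈ MB(Z4).

Yes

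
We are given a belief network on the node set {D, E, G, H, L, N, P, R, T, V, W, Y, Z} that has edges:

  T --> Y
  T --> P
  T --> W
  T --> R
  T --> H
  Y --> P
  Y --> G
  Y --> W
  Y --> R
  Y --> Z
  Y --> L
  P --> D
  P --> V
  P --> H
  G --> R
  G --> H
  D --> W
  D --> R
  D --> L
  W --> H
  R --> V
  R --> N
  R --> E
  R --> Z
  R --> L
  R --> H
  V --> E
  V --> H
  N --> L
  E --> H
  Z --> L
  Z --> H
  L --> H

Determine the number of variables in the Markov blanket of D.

9

Recall MB(v) = parents ∪ children ∪ spouses, where spouses are the other parents of v's children.
D has parent P.
Ch(D) = {L, R, W}.
Parents of each child, excluding D:
  W: T, Y
  R: G, T, Y
  L: N, R, Y, Z
MB(D) = {G, L, N, P, R, T, W, Y, Z}, which has 9 nodes.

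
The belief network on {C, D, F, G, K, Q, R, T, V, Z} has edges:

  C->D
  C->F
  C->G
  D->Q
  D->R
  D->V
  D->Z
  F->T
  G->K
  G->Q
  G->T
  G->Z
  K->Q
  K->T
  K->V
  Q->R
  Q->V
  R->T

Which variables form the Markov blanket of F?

Recall MB(v) = parents ∪ children ∪ spouses, where spouses are the other parents of v's children.
Children of F: T.
F has parent C.
For each child, the remaining parents (spouses of F):
  T: G, K, R
Taking the union gives {C, G, K, R, T}.

{C, G, K, R, T}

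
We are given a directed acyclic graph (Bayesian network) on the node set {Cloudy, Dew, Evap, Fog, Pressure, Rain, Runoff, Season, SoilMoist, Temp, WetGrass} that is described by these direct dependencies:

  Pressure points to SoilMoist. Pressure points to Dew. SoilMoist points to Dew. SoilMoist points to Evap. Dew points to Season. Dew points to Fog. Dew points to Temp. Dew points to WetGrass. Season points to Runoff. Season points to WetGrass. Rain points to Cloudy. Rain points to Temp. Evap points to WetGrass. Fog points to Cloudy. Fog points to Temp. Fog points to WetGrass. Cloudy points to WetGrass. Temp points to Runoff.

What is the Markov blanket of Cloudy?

{Dew, Evap, Fog, Rain, Season, WetGrass}

Children of Cloudy: WetGrass.
Cloudy's parents: Fog, Rain.
Co-parents of Cloudy (other parents of its children):
  WetGrass's other parents are Dew, Evap, Fog, Season.
Union: {Fog, Rain} ∪ {WetGrass} ∪ {Dew, Evap, Fog, Season} = {Dew, Evap, Fog, Rain, Season, WetGrass}.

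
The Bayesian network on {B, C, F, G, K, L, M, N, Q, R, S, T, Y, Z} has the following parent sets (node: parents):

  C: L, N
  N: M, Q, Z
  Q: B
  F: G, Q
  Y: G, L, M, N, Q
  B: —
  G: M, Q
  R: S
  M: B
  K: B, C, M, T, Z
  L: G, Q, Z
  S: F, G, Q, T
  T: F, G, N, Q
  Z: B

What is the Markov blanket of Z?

Z has parent B.
Z's children: K, L, N.
For each child, the remaining parents (spouses of Z):
  L's other parents are G, Q.
  N also has parents M, Q.
  K's other parents are B, C, M, T.
MB(Z) = {B, C, G, K, L, M, N, Q, T}.

{B, C, G, K, L, M, N, Q, T}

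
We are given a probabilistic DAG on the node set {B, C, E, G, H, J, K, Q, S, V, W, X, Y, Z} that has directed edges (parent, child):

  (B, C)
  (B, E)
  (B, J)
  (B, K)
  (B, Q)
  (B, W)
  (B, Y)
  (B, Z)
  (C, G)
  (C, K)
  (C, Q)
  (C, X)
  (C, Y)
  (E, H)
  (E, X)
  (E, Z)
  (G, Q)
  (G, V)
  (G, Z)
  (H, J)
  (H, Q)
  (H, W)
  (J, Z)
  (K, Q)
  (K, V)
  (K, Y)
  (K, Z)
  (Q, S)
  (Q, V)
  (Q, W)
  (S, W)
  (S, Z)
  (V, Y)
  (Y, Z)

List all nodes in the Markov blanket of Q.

{B, C, G, H, K, S, V, W}

Q has parents B, C, G, H, K.
Q's children: S, V, W.
Parents of each child, excluding Q:
  S has no other parent.
  V also has parents G, K.
  parents(W) \ {Q} = {B, H, S}.
So the Markov blanket of Q is {B, C, G, H, K, S, V, W}.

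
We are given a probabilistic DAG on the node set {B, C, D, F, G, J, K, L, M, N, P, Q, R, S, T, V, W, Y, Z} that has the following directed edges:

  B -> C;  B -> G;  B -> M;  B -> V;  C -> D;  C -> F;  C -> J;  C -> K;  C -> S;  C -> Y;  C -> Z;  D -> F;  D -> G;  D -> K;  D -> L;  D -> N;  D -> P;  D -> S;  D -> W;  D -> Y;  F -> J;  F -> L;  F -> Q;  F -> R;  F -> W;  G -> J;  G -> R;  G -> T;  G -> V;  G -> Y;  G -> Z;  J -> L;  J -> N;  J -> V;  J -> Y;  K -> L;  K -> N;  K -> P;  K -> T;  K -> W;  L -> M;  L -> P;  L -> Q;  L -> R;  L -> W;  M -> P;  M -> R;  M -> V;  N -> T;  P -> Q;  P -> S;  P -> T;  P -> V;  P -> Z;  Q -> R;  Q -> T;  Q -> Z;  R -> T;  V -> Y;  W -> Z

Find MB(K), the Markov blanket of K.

{C, D, F, G, J, L, M, N, P, Q, R, T, W}

K has children L, N, P, T, W.
Parents of K: C, D.
For each child, the remaining parents (spouses of K):
  L also has parents D, F, J.
  N also has parents D, J.
  P's other parents are D, L, M.
  T's other parents are G, N, P, Q, R.
  W's other parents are D, F, L.
MB(K) = {C, D, F, G, J, L, M, N, P, Q, R, T, W}.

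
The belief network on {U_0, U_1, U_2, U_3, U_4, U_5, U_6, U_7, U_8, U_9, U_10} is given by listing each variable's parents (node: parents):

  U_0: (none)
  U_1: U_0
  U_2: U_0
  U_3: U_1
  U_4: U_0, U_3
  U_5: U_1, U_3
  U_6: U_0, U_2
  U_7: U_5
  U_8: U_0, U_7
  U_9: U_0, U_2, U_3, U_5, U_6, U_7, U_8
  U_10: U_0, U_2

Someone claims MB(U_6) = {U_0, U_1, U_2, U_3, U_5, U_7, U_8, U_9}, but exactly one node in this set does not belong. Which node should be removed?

U_1

The Markov blanket of a node is its parents, its children, and the other parents of its children.
Pa(U_6) = {U_0, U_2}.
U_6 has child U_9.
Parents of each child, excluding U_6:
  U_9: U_0, U_2, U_3, U_5, U_7, U_8
MB(U_6) = {U_0, U_2, U_3, U_5, U_7, U_8, U_9}.
U_1 is neither a parent, child, nor co-parent of U_6, so it does not belong.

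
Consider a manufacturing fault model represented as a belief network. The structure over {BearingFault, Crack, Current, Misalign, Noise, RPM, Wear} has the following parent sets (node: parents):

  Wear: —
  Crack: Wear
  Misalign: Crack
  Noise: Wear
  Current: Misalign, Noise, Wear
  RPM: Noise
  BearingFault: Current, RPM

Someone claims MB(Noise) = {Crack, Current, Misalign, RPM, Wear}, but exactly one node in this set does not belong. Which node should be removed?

Crack

By definition, MB(Noise) is built from Noise's parents, Noise's children, and the co-parents of Noise.
Pa(Noise) = {Wear}.
Ch(Noise) = {Current, RPM}.
Parents of each child, excluding Noise:
  Current: Misalign, Wear
  RPM: —
MB(Noise) = {Current, Misalign, RPM, Wear}.
Crack is neither a parent, child, nor co-parent of Noise, so it does not belong.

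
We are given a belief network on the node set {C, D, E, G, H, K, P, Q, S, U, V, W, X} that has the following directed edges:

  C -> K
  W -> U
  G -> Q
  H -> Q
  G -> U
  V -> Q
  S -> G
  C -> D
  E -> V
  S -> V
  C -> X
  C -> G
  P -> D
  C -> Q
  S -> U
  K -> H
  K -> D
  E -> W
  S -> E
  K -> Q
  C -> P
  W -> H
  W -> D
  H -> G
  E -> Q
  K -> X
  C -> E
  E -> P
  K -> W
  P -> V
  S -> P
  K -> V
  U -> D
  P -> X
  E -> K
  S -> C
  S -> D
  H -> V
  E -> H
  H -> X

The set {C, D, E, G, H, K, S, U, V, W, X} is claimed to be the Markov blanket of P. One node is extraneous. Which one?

G

Children of P: D, V, X.
P has parents C, E, S.
For each child, the remaining parents (spouses of P):
  X: C, H, K
  D: C, K, S, U, W
  V: E, H, K, S
MB(P) = {C, D, E, H, K, S, U, V, W, X}.
G is neither a parent, child, nor co-parent of P, so it does not belong.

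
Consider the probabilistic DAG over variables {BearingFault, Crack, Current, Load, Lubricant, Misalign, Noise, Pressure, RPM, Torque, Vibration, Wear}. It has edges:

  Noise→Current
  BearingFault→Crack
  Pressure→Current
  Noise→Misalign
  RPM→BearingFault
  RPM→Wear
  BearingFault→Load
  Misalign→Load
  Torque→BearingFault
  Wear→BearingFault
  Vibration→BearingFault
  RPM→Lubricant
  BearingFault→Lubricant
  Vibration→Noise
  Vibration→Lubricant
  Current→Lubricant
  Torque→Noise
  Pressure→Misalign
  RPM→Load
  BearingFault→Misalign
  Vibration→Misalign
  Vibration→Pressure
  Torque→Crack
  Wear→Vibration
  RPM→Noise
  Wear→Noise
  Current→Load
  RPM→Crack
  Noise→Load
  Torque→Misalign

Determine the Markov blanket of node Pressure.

A node's Markov blanket = Pa ∪ Ch ∪ (parents of Ch other than the node itself).
Ch(Pressure) = {Current, Misalign}.
Pa(Pressure) = {Vibration}.
Co-parents of Pressure (other parents of its children):
  Misalign also has parents BearingFault, Noise, Torque, Vibration.
  Current also has parent Noise.
Union: {Vibration} ∪ {Current, Misalign} ∪ {BearingFault, Noise, Torque, Vibration} = {BearingFault, Current, Misalign, Noise, Torque, Vibration}.

{BearingFault, Current, Misalign, Noise, Torque, Vibration}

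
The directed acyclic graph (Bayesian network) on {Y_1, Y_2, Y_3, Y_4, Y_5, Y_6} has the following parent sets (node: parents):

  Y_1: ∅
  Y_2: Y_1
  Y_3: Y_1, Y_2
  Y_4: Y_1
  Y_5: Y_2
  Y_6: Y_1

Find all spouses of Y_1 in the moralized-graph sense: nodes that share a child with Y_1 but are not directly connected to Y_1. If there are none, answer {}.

Children of Y_1: Y_2, Y_3, Y_4, Y_6.
  Y_2 has no other parent.
  parents(Y_3) \ {Y_1} = {Y_2}.
  Y_4: no additional parents.
  Y_6: no additional parents.
Excluding nodes already adjacent to Y_1 (Y_2, Y_3, Y_4, Y_6), the co-parent-only contribution is {}.

{}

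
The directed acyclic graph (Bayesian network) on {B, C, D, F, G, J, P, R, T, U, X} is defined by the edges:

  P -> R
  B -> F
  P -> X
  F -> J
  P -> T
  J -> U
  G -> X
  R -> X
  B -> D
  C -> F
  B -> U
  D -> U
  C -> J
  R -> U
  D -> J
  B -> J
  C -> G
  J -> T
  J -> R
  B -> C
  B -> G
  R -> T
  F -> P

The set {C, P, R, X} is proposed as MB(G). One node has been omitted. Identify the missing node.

Ch(G) = {X}.
G's parents: B, C.
For each child, the remaining parents (spouses of G):
  X also has parents P, R.
MB(G) = {B, C, P, R, X}.
Comparing with the claimed set, B is missing.

B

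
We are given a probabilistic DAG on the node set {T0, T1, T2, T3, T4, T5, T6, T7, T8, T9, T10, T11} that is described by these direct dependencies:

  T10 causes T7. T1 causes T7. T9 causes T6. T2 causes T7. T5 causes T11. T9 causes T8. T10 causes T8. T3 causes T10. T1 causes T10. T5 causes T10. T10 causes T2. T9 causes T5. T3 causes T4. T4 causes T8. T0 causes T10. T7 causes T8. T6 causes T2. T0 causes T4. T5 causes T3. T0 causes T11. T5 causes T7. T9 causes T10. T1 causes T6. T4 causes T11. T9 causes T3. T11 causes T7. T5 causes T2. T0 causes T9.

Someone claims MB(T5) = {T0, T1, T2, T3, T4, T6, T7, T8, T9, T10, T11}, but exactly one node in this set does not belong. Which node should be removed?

T8

Pa(T5) = {T9}.
Children of T5: T2, T3, T7, T10, T11.
Co-parents of T5 (other parents of its children):
  T3 also has parent T9.
  T10's other parents are T0, T1, T3, T9.
  parents(T2) \ {T5} = {T6, T10}.
  T11 also has parents T0, T4.
  T7's other parents are T1, T2, T10, T11.
MB(T5) = {T0, T1, T2, T3, T4, T6, T7, T9, T10, T11}.
T8 is neither a parent, child, nor co-parent of T5, so it does not belong.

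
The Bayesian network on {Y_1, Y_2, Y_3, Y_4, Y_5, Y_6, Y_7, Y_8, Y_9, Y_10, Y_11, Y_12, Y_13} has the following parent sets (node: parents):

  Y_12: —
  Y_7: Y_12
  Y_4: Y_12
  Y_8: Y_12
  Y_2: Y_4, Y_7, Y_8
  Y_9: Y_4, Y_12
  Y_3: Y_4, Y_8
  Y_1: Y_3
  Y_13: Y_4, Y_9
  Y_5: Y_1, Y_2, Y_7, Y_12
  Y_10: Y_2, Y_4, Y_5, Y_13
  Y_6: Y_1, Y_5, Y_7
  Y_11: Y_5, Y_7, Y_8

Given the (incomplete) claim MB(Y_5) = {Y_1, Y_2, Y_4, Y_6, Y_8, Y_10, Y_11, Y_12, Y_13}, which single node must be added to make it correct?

Y_7

By definition, MB(Y_5) is built from Y_5's parents, Y_5's children, and the co-parents of Y_5.
Y_5's parents: Y_1, Y_2, Y_7, Y_12.
Y_5's children: Y_6, Y_10, Y_11.
For each child, the remaining parents (spouses of Y_5):
  parents(Y_10) \ {Y_5} = {Y_2, Y_4, Y_13}.
  Y_6's other parents are Y_1, Y_7.
  Y_11 also has parents Y_7, Y_8.
MB(Y_5) = {Y_1, Y_2, Y_4, Y_6, Y_7, Y_8, Y_10, Y_11, Y_12, Y_13}.
Comparing with the claimed set, Y_7 is missing.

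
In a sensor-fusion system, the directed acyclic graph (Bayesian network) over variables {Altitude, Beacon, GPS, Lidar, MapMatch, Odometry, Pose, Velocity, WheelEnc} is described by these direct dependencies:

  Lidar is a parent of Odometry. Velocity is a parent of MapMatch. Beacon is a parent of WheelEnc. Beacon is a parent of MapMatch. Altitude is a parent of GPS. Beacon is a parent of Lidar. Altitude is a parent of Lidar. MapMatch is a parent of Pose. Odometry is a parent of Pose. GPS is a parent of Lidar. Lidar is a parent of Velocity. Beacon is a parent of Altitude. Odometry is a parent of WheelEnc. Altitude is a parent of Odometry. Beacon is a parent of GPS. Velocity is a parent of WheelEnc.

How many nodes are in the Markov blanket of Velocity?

Velocity has parent Lidar.
Children of Velocity: MapMatch, WheelEnc.
Other parents of Velocity's children:
  WheelEnc: Beacon, Odometry
  MapMatch: Beacon
MB(Velocity) = {Beacon, Lidar, MapMatch, Odometry, WheelEnc}, which has 5 nodes.

5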